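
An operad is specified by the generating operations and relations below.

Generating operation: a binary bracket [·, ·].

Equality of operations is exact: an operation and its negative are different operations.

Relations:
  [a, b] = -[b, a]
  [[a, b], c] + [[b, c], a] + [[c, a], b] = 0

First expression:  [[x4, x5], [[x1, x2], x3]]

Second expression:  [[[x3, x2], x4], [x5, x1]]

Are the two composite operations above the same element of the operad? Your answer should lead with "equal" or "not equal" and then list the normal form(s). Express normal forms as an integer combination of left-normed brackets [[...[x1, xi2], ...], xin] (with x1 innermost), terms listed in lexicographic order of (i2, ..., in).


not equal; the first gives -[[[[x1, x2], x3], x4], x5] + [[[[x1, x2], x3], x5], x4] and the second -[[[[x1, x5], x2], x3], x4] + [[[[x1, x5], x3], x2], x4] + [[[[x1, x5], x4], x2], x3] - [[[[x1, x5], x4], x3], x2]


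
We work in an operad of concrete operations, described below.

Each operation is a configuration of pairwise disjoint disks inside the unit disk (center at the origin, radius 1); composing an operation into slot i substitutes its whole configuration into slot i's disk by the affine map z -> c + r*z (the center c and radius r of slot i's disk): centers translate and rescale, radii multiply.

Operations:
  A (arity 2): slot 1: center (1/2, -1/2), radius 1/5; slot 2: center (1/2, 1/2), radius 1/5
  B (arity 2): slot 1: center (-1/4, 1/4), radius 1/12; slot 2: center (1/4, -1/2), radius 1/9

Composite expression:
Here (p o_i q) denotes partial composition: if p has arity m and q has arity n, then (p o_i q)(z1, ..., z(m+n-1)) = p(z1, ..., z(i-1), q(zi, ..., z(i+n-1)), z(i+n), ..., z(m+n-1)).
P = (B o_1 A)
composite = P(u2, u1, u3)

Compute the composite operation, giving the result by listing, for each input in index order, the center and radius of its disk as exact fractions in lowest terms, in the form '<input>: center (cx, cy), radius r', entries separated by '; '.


u1: center (-5/24, 7/24), radius 1/60; u2: center (-5/24, 5/24), radius 1/60; u3: center (1/4, -1/2), radius 1/9

Nesting under B composes maps z -> c + r*z down each u-path.
u2 passes through 2 substitutions, ending at center (-5/24, 5/24), radius 1/60
u1 passes through 2 substitutions, ending at center (-5/24, 7/24), radius 1/60
u3 passes through 1 substitution, ending at center (1/4, -1/2), radius 1/9


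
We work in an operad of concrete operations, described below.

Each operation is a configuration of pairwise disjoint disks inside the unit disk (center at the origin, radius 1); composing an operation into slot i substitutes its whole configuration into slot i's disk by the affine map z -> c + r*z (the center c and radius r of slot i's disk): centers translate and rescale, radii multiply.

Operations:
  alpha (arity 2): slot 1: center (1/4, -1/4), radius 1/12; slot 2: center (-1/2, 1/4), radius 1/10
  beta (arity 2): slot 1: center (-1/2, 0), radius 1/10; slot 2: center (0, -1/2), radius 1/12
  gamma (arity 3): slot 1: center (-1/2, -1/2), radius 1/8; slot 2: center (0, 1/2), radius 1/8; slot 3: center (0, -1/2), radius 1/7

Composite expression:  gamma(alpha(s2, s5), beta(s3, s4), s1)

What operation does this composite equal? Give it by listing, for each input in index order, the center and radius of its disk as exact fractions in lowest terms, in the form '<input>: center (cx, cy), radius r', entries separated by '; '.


s1: center (0, -1/2), radius 1/7; s2: center (-15/32, -17/32), radius 1/96; s3: center (-1/16, 1/2), radius 1/80; s4: center (0, 7/16), radius 1/96; s5: center (-9/16, -15/32), radius 1/80

Affine substitution under gamma: radii multiply and s-centers shift.
s2: after 2 affine steps, its disk has center (-15/32, -17/32), radius 1/96
s5: after 2 affine steps, its disk has center (-9/16, -15/32), radius 1/80
s3: after 2 affine steps, its disk has center (-1/16, 1/2), radius 1/80
s4: after 2 affine steps, its disk has center (0, 7/16), radius 1/96
s1: after 1 affine step, its disk has center (0, -1/2), radius 1/7


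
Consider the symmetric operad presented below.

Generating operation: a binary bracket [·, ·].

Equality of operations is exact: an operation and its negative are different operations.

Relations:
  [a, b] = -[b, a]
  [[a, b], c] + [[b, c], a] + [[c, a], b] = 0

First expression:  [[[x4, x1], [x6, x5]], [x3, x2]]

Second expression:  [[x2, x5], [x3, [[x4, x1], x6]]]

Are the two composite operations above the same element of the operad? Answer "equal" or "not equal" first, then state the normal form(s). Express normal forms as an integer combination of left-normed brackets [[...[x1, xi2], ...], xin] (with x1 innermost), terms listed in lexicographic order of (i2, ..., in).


not equal: they reduce to -[[[[[x1, x4], x5], x6], x2], x3] + [[[[[x1, x4], x5], x6], x3], x2] + [[[[[x1, x4], x6], x5], x2], x3] - [[[[[x1, x4], x6], x5], x3], x2] and -[[[[[x1, x4], x6], x3], x2], x5] + [[[[[x1, x4], x6], x3], x5], x2]

The first composite normalizes to -[[[[[x1, x4], x5], x6], x2], x3] + [[[[[x1, x4], x5], x6], x3], x2] + [[[[[x1, x4], x6], x5], x2], x3] - [[[[[x1, x4], x6], x5], x3], x2]
The second composite normalizes to -[[[[[x1, x4], x6], x3], x2], x5] + [[[[[x1, x4], x6], x3], x5], x2]
Different reductions; not equal.


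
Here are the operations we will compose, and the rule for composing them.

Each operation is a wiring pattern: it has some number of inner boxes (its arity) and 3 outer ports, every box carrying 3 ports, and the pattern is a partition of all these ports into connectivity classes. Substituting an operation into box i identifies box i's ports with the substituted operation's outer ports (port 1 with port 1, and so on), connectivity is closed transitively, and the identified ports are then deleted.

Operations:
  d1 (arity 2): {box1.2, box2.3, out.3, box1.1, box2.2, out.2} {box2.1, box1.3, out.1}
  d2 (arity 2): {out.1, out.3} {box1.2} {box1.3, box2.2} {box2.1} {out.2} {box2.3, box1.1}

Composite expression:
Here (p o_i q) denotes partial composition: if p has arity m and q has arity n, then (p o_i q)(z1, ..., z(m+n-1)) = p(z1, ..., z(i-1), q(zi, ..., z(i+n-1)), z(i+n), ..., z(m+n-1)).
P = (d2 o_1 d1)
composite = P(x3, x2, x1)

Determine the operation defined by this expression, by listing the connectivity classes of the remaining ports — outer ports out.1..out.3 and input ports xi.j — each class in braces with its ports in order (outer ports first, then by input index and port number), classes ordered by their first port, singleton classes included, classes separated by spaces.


Connectivity passes through glued d2-boundaries; trace each wire chain.
through d1, on inputs (x3, x2): {out.1, x2.1, x3.3} {out.2, out.3, x2.2, x2.3, x3.1, x3.2} (out.j = stage outer ports)
through d2, on inputs (x3, x2, x1): {out.1, out.3} {out.2} {x1.1} {x1.2, x2.2, x2.3, x3.1, x3.2} {x1.3, x2.1, x3.3} (out.j = stage outer ports)

{out.1, out.3} {out.2} {x1.1} {x1.2, x2.2, x2.3, x3.1, x3.2} {x1.3, x2.1, x3.3}


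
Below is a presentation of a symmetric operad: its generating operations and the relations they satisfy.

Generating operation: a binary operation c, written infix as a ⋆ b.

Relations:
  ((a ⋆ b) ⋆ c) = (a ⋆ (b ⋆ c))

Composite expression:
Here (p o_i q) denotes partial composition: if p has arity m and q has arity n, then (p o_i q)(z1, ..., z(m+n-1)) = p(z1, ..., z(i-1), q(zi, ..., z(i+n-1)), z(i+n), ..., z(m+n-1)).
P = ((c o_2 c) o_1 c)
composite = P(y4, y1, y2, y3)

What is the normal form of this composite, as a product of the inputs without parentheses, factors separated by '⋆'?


Key point: c is associative — brackets drop, the y-order remains.
(y4 ⋆ y1) linearizes to y4 ⋆ y1
(y2 ⋆ y3) linearizes to y2 ⋆ y3
((y4 ⋆ y1) ⋆ (y2 ⋆ y3)) linearizes to y4 ⋆ y1 ⋆ y2 ⋆ y3

y4 ⋆ y1 ⋆ y2 ⋆ y3


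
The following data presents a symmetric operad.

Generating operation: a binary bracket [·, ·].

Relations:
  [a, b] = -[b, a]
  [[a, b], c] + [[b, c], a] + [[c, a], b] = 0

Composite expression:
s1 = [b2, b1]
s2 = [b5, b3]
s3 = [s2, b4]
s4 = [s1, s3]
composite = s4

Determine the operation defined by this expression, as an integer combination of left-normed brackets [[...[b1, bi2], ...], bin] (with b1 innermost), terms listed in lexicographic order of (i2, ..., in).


A multilinear Lie element is pinned by b1-initial words (b1 innermost).
Composite bracket: [[b2, b1], [[b5, b3], b4]]
Under [a, b] = ab - ba we get 16 signed associative words (2^4 = 16).
Coefficients come from the b1-initial words:
  b1b2b3b5b4 appears with sign +1, giving the term +[[[[b1, b2], b3], b5], b4]
  b1b2b4b3b5 appears with sign -1, giving the term -[[[[b1, b2], b4], b3], b5]
  b1b2b4b5b3 appears with sign +1, giving the term +[[[[b1, b2], b4], b5], b3]
  b1b2b5b3b4 appears with sign -1, giving the term -[[[[b1, b2], b5], b3], b4]

[[[[b1, b2], b3], b5], b4] - [[[[b1, b2], b4], b3], b5] + [[[[b1, b2], b4], b5], b3] - [[[[b1, b2], b5], b3], b4]


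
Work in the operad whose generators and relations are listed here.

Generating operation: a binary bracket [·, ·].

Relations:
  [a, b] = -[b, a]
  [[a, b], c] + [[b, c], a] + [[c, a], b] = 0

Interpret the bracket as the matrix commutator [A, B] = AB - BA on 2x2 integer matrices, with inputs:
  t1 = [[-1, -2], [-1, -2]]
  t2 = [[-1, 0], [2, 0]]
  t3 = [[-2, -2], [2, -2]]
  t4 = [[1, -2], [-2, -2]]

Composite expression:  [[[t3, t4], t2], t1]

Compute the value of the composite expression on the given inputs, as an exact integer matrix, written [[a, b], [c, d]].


[[-82, -54], [-14, 82]]

[t3, t4] = [[8, 6], [6, -8]]
[[t3, t4], t2] = [[12, 6], [-38, -12]]
[[[t3, t4], t2], t1] = [[-82, -54], [-14, 82]]


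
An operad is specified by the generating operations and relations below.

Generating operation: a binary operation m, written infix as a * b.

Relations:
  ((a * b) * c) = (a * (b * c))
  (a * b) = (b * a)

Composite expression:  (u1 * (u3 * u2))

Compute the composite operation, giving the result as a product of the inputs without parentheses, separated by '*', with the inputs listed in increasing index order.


u1 * u2 * u3

Both nesting and order wash out for m; what remains is which u's occur.
(u3 * u2) linearizes to u3 * u2
(u1 * (u3 * u2)) linearizes to u1 * u3 * u2
sorting the factors by input index: u1 * u2 * u3


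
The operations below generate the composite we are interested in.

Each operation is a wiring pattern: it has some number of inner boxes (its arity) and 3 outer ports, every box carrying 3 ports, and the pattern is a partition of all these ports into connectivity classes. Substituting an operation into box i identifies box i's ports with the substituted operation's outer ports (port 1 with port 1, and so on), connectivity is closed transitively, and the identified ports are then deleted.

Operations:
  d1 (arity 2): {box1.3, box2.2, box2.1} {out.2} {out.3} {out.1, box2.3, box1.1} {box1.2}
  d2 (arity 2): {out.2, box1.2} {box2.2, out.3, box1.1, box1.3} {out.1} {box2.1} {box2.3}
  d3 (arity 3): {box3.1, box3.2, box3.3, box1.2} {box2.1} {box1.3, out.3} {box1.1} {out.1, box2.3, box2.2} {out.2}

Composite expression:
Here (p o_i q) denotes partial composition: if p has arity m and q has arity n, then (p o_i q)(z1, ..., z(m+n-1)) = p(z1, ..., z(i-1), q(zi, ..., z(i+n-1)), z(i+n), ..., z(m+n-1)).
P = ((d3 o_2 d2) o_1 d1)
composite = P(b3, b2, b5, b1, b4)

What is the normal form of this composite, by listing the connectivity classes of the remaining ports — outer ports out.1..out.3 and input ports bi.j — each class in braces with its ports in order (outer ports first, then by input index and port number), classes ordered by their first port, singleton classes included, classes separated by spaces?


{out.1, b1.2, b5.1, b5.2, b5.3} {out.2} {out.3} {b1.1} {b1.3} {b2.1, b2.2, b3.3} {b2.3, b3.1} {b3.2} {b4.1, b4.2, b4.3}

Connectivity passes through glued d3-boundaries; trace each wire chain.
d1 over (b3, b2) gives {out.1, b2.3, b3.1} {out.2} {out.3} {b2.1, b2.2, b3.3} {b3.2}, out.j being that stage's outer ports
d2 over (b5, b1) gives {out.1} {out.2, b5.2} {out.3, b1.2, b5.1, b5.3} {b1.1} {b1.3}, out.j being that stage's outer ports
d3 over (b3, b2, b5, b1, b4) gives {out.1, b1.2, b5.1, b5.2, b5.3} {out.2} {out.3} {b1.1} {b1.3} {b2.1, b2.2, b3.3} {b2.3, b3.1} {b3.2} {b4.1, b4.2, b4.3}, out.j being that stage's outer ports


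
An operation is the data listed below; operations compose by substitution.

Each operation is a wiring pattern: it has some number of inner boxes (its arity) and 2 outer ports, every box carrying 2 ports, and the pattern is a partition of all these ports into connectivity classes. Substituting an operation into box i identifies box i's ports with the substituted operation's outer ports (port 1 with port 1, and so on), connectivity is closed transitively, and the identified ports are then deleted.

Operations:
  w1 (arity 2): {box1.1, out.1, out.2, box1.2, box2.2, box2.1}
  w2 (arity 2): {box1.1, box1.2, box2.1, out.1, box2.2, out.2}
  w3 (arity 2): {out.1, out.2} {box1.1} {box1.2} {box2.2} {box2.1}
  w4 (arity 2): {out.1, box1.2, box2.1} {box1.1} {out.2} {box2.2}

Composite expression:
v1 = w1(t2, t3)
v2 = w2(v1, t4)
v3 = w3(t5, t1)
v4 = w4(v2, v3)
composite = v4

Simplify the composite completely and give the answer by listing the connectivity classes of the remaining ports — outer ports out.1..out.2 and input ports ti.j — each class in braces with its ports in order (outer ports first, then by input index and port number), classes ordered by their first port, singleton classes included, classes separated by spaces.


{out.1, t2.1, t2.2, t3.1, t3.2, t4.1, t4.2} {out.2} {t1.1} {t1.2} {t5.1} {t5.2}


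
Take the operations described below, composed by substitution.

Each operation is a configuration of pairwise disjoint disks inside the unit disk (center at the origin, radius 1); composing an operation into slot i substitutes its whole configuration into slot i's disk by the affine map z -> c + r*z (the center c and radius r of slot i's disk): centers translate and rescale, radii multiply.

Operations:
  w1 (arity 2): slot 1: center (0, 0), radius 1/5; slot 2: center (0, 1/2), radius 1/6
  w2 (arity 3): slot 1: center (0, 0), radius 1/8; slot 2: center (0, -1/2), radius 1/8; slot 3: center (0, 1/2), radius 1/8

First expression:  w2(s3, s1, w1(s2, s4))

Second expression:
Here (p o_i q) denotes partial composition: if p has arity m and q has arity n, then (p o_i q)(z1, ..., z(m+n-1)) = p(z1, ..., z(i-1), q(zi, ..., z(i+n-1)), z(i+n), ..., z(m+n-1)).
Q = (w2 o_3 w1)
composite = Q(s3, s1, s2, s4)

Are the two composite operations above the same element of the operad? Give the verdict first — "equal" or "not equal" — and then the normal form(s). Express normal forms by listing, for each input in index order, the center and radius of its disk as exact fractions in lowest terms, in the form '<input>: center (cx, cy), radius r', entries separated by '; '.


equal — both sides give s1: center (0, -1/2), radius 1/8; s2: center (0, 1/2), radius 1/40; s3: center (0, 0), radius 1/8; s4: center (0, 9/16), radius 1/48

Normal form of the first expression: s1: center (0, -1/2), radius 1/8; s2: center (0, 1/2), radius 1/40; s3: center (0, 0), radius 1/8; s4: center (0, 9/16), radius 1/48
Normal form of the second expression: s1: center (0, -1/2), radius 1/8; s2: center (0, 1/2), radius 1/40; s3: center (0, 0), radius 1/8; s4: center (0, 9/16), radius 1/48
Same normal form: equal.


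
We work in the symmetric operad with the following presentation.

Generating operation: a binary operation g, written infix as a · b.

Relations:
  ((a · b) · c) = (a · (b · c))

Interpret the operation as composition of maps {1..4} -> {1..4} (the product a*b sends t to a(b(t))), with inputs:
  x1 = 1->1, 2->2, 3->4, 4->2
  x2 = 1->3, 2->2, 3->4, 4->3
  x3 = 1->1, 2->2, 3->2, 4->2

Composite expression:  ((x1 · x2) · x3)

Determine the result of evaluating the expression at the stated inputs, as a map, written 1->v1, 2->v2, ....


(x1 · x2) = 1->4, 2->2, 3->2, 4->4
((x1 · x2) · x3) = 1->4, 2->2, 3->2, 4->2

1->4, 2->2, 3->2, 4->2


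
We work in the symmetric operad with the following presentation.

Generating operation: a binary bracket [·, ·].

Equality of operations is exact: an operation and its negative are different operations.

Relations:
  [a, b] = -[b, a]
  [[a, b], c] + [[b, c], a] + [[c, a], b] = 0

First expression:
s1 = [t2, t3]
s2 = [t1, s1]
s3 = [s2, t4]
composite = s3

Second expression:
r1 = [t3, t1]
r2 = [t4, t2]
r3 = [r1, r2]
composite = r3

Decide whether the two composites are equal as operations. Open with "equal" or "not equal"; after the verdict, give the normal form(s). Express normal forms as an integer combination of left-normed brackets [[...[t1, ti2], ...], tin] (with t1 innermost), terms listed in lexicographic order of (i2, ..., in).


In normal form, the first expression is [[[t1, t2], t3], t4] - [[[t1, t3], t2], t4]
In normal form, the second expression is [[[t1, t3], t2], t4] - [[[t1, t3], t4], t2]
The normal forms differ: not equal.

not equal: they reduce to [[[t1, t2], t3], t4] - [[[t1, t3], t2], t4] and [[[t1, t3], t2], t4] - [[[t1, t3], t4], t2]


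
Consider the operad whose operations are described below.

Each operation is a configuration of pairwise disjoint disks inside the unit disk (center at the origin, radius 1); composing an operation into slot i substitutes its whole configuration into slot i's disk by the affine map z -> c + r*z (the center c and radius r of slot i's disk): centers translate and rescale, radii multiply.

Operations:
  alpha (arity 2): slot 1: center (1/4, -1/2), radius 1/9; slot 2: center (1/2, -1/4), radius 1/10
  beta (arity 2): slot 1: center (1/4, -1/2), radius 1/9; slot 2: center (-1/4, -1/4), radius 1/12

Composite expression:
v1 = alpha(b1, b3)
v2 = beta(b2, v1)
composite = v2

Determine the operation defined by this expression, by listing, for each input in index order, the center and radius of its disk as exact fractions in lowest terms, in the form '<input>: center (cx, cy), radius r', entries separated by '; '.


Below beta, radii multiply path by path; the b-disk centers shift.
input b2: applying the 1 nested substitution gives center (1/4, -1/2), radius 1/9
input b1: applying the 2 nested substitutions gives center (-11/48, -7/24), radius 1/108
input b3: applying the 2 nested substitutions gives center (-5/24, -13/48), radius 1/120

b1: center (-11/48, -7/24), radius 1/108; b2: center (1/4, -1/2), radius 1/9; b3: center (-5/24, -13/48), radius 1/120


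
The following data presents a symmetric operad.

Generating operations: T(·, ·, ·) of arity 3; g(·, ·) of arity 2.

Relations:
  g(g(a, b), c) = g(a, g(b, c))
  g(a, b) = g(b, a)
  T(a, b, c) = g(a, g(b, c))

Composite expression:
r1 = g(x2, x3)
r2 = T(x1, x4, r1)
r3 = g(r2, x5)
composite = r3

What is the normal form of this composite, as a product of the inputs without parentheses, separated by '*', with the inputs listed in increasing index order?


x1 * x2 * x3 * x4 * x5

Reordering under g is free, so list the x-inputs canonically.
g(x2, x3) spells out as x2 * x3
T(x1, x4, g(x2, x3)) spells out as x1 * x4 * x2 * x3
g(T(x1, x4, g(x2, x3)), x5) spells out as x1 * x4 * x2 * x3 * x5
reordering the factors by index: x1 * x2 * x3 * x4 * x5


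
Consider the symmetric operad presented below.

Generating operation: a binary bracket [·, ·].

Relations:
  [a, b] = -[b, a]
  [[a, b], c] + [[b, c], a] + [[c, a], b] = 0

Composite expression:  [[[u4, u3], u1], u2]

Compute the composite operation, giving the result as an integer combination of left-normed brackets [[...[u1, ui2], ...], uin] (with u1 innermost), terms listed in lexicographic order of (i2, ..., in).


[[[u1, u3], u4], u2] - [[[u1, u4], u3], u2]

In the tensor algebra, words opening u1 carry the u1-anchored form.
Composite bracket: [[[u4, u3], u1], u2]
Each bracket splits as ab - ba, giving 8 signed words (2^3 = 8).
Words beginning with u1 determine it all:
  sign of u1u3u4u2 is +1, so it contributes +[[[u1, u3], u4], u2]
  sign of u1u4u3u2 is -1, so it contributes -[[[u1, u4], u3], u2]


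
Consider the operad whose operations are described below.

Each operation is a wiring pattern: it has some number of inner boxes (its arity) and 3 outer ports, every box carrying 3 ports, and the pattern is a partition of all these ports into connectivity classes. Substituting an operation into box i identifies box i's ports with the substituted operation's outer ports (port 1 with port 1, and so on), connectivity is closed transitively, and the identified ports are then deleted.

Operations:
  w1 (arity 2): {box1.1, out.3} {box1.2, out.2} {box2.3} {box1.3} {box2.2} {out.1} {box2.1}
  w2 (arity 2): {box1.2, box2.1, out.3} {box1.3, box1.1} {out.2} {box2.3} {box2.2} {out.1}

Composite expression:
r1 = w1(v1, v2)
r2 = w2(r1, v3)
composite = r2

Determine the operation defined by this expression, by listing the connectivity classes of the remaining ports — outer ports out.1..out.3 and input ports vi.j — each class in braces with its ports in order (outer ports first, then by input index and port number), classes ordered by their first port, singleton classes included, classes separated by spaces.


After gluing at w2, chains via deleted ports link the v-ports.
composing w1 on (v1, v2), with out.j its own outer ports: {out.1} {out.2, v1.2} {out.3, v1.1} {v1.3} {v2.1} {v2.2} {v2.3}
composing w2 on (v1, v2, v3), with out.j its own outer ports: {out.1} {out.2} {out.3, v1.2, v3.1} {v1.1} {v1.3} {v2.1} {v2.2} {v2.3} {v3.2} {v3.3}

{out.1} {out.2} {out.3, v1.2, v3.1} {v1.1} {v1.3} {v2.1} {v2.2} {v2.3} {v3.2} {v3.3}


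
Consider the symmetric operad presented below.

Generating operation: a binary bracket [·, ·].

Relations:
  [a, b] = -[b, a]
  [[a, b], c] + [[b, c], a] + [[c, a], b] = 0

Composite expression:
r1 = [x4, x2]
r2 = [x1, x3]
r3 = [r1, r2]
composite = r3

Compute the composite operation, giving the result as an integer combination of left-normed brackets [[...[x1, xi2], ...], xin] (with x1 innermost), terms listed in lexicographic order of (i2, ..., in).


[[[x1, x3], x2], x4] - [[[x1, x3], x4], x2]

Antisymmetry and Jacobi reduce to x1-anchored left-normed brackets.
Composite bracket: [[x4, x2], [x1, x3]]
Each bracket splits as ab - ba, giving 8 signed words (2^3 = 8).
The x1-initial words carry the normal form:
  x1x3x2x4 (sign +1) contributes +[[[x1, x3], x2], x4]
  x1x3x4x2 (sign -1) contributes -[[[x1, x3], x4], x2]


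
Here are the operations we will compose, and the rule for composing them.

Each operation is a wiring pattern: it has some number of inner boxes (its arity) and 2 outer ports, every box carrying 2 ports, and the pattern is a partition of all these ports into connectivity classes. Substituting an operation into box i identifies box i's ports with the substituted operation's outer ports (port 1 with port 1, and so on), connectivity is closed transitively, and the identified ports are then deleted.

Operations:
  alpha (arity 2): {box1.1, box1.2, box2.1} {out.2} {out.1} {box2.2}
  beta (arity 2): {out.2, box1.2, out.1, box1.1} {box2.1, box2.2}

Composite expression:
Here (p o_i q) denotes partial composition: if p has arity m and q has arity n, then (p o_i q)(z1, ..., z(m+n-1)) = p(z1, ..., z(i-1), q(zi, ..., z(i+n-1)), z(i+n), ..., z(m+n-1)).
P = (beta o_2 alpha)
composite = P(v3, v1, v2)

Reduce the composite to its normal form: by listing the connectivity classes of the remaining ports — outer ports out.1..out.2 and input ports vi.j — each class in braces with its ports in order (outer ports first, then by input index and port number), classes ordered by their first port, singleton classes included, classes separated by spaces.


Substituting into beta glues patterns; closure does the rest.
stage alpha: inputs (v1, v2), connectivity {out.1} {out.2} {v1.1, v1.2, v2.1} {v2.2}, out.j its boundary
stage beta: inputs (v3, v1, v2), connectivity {out.1, out.2, v3.1, v3.2} {v1.1, v1.2, v2.1} {v2.2}, out.j its boundary

{out.1, out.2, v3.1, v3.2} {v1.1, v1.2, v2.1} {v2.2}


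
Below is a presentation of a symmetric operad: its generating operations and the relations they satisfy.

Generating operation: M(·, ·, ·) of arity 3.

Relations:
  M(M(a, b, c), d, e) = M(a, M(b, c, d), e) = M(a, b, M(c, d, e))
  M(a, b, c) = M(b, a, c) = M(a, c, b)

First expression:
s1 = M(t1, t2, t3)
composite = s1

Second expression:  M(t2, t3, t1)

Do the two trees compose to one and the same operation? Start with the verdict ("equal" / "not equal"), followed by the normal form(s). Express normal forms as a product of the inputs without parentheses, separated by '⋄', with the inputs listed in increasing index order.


equal — both sides give t1 ⋄ t2 ⋄ t3

Reducing the first expression gives t1 ⋄ t2 ⋄ t3
Reducing the second expression gives t1 ⋄ t2 ⋄ t3
One common form — equal.


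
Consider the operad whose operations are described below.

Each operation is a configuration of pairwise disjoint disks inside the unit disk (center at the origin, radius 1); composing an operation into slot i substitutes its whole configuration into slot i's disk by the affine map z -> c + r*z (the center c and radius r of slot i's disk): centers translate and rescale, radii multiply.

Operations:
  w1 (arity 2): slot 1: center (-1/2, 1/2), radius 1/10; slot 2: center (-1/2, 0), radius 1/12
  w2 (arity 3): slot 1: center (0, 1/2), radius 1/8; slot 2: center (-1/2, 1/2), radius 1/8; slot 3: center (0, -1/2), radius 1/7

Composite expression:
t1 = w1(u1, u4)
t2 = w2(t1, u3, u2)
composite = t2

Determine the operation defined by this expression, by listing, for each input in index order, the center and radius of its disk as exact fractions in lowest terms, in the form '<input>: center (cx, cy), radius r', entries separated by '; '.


u1: center (-1/16, 9/16), radius 1/80; u2: center (0, -1/2), radius 1/7; u3: center (-1/2, 1/2), radius 1/8; u4: center (-1/16, 1/2), radius 1/96

Each u-disk chains the slot maps above it in w2; radii multiply.
input u1: applying the 2 nested substitutions gives center (-1/16, 9/16), radius 1/80
input u4: applying the 2 nested substitutions gives center (-1/16, 1/2), radius 1/96
input u3: applying the 1 nested substitution gives center (-1/2, 1/2), radius 1/8
input u2: applying the 1 nested substitution gives center (0, -1/2), radius 1/7


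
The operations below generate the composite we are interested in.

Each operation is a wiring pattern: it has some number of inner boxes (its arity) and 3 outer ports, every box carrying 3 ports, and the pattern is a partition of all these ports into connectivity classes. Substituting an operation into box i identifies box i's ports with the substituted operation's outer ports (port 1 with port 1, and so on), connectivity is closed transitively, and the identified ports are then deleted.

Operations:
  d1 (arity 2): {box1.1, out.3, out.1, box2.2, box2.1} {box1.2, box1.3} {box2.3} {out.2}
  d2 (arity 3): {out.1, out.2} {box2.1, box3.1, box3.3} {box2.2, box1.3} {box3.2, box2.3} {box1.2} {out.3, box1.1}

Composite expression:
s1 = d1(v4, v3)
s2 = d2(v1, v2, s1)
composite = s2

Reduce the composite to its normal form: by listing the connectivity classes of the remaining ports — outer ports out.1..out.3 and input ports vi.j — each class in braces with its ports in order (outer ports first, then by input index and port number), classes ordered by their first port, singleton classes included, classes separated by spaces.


{out.1, out.2} {out.3, v1.1} {v1.2} {v1.3, v2.2} {v2.1, v3.1, v3.2, v4.1} {v2.3} {v3.3} {v4.2, v4.3}

Two ports join when wires chain via d2-identified ports.
stage d1: inputs (v4, v3), connectivity {out.1, out.3, v3.1, v3.2, v4.1} {out.2} {v3.3} {v4.2, v4.3}, out.j its boundary
stage d2: inputs (v1, v2, v4, v3), connectivity {out.1, out.2} {out.3, v1.1} {v1.2} {v1.3, v2.2} {v2.1, v3.1, v3.2, v4.1} {v2.3} {v3.3} {v4.2, v4.3}, out.j its boundary


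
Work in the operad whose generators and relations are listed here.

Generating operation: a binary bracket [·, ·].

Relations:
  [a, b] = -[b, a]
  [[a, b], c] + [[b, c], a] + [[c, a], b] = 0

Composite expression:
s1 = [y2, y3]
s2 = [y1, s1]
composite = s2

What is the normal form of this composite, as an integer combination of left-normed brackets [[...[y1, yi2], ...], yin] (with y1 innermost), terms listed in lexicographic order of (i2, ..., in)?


In the tensor algebra, words opening y1 carry the y1-anchored form.
Composite bracket: [y1, [y2, y3]]
Expanding via [a, b] = ab - ba: 4 signed words (2^2 = 4).
Keep just the words that open with y1:
  the word y1y2y3 carries sign +1 and contributes +[[y1, y2], y3]
  the word y1y3y2 carries sign -1 and contributes -[[y1, y3], y2]

[[y1, y2], y3] - [[y1, y3], y2]


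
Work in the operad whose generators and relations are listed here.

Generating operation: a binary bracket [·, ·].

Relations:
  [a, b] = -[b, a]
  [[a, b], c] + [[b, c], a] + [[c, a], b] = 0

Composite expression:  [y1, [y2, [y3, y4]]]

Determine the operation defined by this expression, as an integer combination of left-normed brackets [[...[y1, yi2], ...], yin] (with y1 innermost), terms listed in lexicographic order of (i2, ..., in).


[[[y1, y2], y3], y4] - [[[y1, y2], y4], y3] - [[[y1, y3], y4], y2] + [[[y1, y4], y3], y2]

Expand each bracket as ab - ba; the y1-initial words give the coefficients.
Composite bracket: [y1, [y2, [y3, y4]]]
Full expansion: 8 signed words from ab - ba (2^3 = 8).
Keep just the words that open with y1:
  y1y2y3y4 appears with sign +1, giving the term +[[[y1, y2], y3], y4]
  y1y2y4y3 appears with sign -1, giving the term -[[[y1, y2], y4], y3]
  y1y3y4y2 appears with sign -1, giving the term -[[[y1, y3], y4], y2]
  y1y4y3y2 appears with sign +1, giving the term +[[[y1, y4], y3], y2]


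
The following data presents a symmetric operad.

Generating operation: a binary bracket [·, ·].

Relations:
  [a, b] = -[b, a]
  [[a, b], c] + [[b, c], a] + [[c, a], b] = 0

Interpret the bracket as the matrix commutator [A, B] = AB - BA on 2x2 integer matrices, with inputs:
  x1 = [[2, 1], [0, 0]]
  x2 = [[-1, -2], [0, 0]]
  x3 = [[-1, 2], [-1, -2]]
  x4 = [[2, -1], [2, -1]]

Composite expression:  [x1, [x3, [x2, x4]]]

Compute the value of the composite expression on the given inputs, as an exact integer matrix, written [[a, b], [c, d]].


[[6, 24], [-12, -6]]

[x2, x4] = [[-4, 7], [2, 4]]
[x3, [x2, x4]] = [[11, 23], [6, -11]]
[x1, [x3, [x2, x4]]] = [[6, 24], [-12, -6]]


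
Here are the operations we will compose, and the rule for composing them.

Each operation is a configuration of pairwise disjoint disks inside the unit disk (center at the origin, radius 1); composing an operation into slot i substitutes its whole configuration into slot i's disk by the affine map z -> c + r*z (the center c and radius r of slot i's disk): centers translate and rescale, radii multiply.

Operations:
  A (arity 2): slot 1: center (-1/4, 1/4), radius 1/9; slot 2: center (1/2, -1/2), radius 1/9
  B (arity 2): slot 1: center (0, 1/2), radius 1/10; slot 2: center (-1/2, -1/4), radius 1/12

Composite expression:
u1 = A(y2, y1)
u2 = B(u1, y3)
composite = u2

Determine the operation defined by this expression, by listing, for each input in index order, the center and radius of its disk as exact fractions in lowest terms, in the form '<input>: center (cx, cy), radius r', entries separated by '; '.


y1: center (1/20, 9/20), radius 1/90; y2: center (-1/40, 21/40), radius 1/90; y3: center (-1/2, -1/4), radius 1/12

Follow each y-input down from B: c' goes to c + r*c', radius to r*r'.
tracing y2 down its 2-map path: center (-1/40, 21/40), radius 1/90
tracing y1 down its 2-map path: center (1/20, 9/20), radius 1/90
tracing y3 down its 1-map path: center (-1/2, -1/4), radius 1/12


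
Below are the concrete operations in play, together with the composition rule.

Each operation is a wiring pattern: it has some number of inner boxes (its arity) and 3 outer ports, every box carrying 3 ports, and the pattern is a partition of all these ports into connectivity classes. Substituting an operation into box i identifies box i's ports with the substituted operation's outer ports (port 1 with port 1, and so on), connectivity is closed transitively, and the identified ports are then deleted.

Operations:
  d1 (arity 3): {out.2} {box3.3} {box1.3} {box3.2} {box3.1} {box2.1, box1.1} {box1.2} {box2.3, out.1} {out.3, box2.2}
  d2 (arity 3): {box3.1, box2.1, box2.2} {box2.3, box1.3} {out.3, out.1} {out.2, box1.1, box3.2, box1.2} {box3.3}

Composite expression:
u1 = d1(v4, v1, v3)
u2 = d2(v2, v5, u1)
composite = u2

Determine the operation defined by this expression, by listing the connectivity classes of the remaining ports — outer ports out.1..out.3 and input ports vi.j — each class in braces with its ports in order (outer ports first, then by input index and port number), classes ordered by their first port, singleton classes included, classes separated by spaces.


{out.1, out.3} {out.2, v2.1, v2.2} {v1.1, v4.1} {v1.2} {v1.3, v5.1, v5.2} {v2.3, v5.3} {v3.1} {v3.2} {v3.3} {v4.2} {v4.3}


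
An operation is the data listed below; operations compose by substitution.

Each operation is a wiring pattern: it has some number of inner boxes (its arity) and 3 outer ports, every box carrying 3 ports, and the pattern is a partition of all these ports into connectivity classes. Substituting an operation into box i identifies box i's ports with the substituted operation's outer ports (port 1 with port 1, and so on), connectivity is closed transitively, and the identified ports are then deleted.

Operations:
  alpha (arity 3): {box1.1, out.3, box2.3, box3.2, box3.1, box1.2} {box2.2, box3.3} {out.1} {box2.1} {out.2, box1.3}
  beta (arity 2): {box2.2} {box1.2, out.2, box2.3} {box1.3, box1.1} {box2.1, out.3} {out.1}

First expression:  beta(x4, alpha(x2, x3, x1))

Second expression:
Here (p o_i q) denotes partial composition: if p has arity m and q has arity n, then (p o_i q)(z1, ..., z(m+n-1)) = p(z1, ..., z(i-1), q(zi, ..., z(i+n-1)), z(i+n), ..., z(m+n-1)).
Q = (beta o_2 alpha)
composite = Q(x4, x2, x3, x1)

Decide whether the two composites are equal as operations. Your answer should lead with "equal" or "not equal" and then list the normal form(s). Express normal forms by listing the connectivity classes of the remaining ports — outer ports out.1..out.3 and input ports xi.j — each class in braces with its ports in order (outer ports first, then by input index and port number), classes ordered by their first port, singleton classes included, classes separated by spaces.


equal: each reduces to {out.1} {out.2, x1.1, x1.2, x2.1, x2.2, x3.3, x4.2} {out.3} {x1.3, x3.2} {x2.3} {x3.1} {x4.1, x4.3}

Normal form of the first expression: {out.1} {out.2, x1.1, x1.2, x2.1, x2.2, x3.3, x4.2} {out.3} {x1.3, x3.2} {x2.3} {x3.1} {x4.1, x4.3}
Normal form of the second expression: {out.1} {out.2, x1.1, x1.2, x2.1, x2.2, x3.3, x4.2} {out.3} {x1.3, x3.2} {x2.3} {x3.1} {x4.1, x4.3}
Identical normal forms: equal.


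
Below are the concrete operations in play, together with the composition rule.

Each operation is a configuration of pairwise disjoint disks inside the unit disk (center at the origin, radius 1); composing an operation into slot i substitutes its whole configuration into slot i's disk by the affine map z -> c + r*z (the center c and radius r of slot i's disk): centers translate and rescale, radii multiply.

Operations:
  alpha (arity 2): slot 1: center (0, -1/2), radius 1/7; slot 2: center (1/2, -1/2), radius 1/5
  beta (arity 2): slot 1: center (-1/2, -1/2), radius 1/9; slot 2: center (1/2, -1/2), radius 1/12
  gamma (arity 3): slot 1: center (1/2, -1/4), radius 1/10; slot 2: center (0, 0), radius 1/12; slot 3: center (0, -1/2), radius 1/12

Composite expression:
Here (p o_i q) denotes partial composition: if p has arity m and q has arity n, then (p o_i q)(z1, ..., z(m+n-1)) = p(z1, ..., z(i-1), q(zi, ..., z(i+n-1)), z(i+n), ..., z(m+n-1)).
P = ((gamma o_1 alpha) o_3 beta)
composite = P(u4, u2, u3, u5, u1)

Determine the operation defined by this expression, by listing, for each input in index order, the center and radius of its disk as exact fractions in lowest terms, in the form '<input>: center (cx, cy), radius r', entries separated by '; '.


u1: center (0, -1/2), radius 1/12; u2: center (11/20, -3/10), radius 1/50; u3: center (-1/24, -1/24), radius 1/108; u4: center (1/2, -3/10), radius 1/70; u5: center (1/24, -1/24), radius 1/144

Each u-disk chains the slot maps above it in gamma; radii multiply.
u4: after 2 affine steps, its disk has center (1/2, -3/10), radius 1/70
u2: after 2 affine steps, its disk has center (11/20, -3/10), radius 1/50
u3: after 2 affine steps, its disk has center (-1/24, -1/24), radius 1/108
u5: after 2 affine steps, its disk has center (1/24, -1/24), radius 1/144
u1: after 1 affine step, its disk has center (0, -1/2), radius 1/12


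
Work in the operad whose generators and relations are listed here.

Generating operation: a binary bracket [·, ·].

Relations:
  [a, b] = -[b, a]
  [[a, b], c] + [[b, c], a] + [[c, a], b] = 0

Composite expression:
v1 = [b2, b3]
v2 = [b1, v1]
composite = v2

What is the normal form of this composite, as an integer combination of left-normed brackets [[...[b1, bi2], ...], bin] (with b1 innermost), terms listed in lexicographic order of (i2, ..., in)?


[[b1, b2], b3] - [[b1, b3], b2]

In the tensor algebra, words opening b1 carry the b1-anchored form.
Composite bracket: [b1, [b2, b3]]
Full expansion: 4 signed words from ab - ba (2^2 = 4).
Coefficients come from the b1-initial words:
  sign of b1b2b3 is +1, so it contributes +[[b1, b2], b3]
  sign of b1b3b2 is -1, so it contributes -[[b1, b3], b2]


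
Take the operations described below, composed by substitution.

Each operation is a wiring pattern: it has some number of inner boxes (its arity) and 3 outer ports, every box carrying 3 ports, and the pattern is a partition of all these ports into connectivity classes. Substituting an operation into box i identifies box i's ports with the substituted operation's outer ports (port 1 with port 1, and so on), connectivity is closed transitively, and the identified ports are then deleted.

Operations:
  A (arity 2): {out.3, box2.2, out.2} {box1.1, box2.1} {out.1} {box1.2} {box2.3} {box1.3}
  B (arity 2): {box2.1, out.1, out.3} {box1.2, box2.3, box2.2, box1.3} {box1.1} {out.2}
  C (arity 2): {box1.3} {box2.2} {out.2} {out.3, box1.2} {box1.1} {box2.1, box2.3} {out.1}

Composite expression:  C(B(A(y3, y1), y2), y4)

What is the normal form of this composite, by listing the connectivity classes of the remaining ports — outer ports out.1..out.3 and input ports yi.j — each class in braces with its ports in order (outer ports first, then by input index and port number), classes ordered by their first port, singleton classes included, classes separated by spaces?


{out.1} {out.2} {out.3} {y1.1, y3.1} {y1.2, y2.2, y2.3} {y1.3} {y2.1} {y3.2} {y3.3} {y4.1, y4.3} {y4.2}


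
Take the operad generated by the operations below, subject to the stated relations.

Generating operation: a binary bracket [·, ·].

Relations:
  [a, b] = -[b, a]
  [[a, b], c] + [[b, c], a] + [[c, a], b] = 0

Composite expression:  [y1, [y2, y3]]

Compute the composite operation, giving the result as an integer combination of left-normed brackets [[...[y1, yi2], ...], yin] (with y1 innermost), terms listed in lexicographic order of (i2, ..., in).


[[y1, y2], y3] - [[y1, y3], y2]


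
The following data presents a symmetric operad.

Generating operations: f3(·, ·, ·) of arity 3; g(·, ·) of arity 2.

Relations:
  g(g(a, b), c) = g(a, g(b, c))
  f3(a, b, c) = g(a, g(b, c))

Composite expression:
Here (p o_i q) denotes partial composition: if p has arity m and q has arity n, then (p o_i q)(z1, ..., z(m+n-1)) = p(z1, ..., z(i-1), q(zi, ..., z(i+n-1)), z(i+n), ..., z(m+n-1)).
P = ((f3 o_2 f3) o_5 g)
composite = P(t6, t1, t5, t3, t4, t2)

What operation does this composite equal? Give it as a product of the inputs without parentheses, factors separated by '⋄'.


t6 ⋄ t1 ⋄ t5 ⋄ t3 ⋄ t4 ⋄ t2

Associativity of f3 dissolves the nesting; only the t-input order survives.
f3(t1, t5, t3) flattens to t1 ⋄ t5 ⋄ t3
g(t4, t2) flattens to t4 ⋄ t2
f3(t6, f3(t1, t5, t3), g(t4, t2)) flattens to t6 ⋄ t1 ⋄ t5 ⋄ t3 ⋄ t4 ⋄ t2
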